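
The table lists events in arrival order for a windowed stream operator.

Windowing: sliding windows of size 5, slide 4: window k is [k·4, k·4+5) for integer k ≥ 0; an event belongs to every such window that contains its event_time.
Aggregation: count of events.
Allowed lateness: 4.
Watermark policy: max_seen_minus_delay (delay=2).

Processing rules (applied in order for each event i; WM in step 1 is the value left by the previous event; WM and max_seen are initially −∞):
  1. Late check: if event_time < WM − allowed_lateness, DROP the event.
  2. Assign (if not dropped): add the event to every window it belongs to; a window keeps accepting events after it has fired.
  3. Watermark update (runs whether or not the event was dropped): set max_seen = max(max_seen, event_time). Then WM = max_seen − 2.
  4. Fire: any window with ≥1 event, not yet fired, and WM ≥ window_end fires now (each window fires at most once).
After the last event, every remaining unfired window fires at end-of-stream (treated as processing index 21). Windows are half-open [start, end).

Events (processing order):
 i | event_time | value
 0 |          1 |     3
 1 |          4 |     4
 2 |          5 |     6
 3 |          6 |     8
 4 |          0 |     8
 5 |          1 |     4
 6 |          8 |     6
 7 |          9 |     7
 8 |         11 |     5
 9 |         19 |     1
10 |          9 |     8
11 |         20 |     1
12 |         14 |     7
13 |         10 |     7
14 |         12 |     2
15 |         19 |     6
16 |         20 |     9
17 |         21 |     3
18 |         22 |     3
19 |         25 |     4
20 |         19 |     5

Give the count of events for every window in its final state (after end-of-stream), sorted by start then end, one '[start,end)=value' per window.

i=0 t=1 v=3: → [0,5); WM=-1
i=1 t=4 v=4: → [4,9),[0,5); WM=2
i=2 t=5 v=6: → [4,9); WM=3
i=3 t=6 v=8: → [4,9); WM=4
i=4 t=0 v=8: → [0,5); WM=4
i=5 t=1 v=4: → [0,5); WM=4
i=6 t=8 v=6: → [8,13),[4,9); WM=6; [0,5) fires=4
i=7 t=9 v=7: → [8,13); WM=7
i=8 t=11 v=5: → [8,13); WM=9; [4,9) fires=4
i=9 t=19 v=1: → [16,21); WM=17; [8,13) fires=3
i=10 t=9 v=8: DROP (t<17-4); WM=17
i=11 t=20 v=1: → [20,25),[16,21); WM=18
i=12 t=14 v=7: → [12,17); WM=18; [12,17) fires=1
i=13 t=10 v=7: DROP (t<18-4); WM=18
i=14 t=12 v=2: DROP (t<18-4); WM=18
i=15 t=19 v=6: → [16,21); WM=18
i=16 t=20 v=9: → [20,25),[16,21); WM=18
i=17 t=21 v=3: → [20,25); WM=19
i=18 t=22 v=3: → [20,25); WM=20
i=19 t=25 v=4: → [24,29); WM=23; [16,21) fires=4
i=20 t=19 v=5: → [16,21); WM=23

[0,5)=4 [4,9)=4 [8,13)=3 [12,17)=1 [16,21)=5 [20,25)=4 [24,29)=1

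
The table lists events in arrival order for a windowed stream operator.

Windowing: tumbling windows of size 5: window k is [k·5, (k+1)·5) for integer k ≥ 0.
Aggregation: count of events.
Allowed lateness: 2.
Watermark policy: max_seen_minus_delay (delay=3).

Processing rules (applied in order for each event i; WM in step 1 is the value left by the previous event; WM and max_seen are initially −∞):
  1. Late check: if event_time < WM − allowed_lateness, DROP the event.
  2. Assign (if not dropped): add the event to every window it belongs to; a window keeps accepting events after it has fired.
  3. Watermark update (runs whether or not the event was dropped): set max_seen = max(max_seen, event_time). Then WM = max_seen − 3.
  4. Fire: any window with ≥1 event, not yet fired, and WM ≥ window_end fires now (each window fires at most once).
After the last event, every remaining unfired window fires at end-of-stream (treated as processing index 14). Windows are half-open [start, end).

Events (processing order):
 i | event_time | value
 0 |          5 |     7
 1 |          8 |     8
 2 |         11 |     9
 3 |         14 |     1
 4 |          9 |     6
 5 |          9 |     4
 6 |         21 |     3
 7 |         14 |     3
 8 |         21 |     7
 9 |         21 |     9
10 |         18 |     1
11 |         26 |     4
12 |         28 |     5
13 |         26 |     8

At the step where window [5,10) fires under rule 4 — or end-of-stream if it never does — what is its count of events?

2

i=0 t=5 v=7: → [5,10); WM=2
i=1 t=8 v=8: → [5,10); WM=5
i=2 t=11 v=9: → [10,15); WM=8
i=3 t=14 v=1: → [10,15); WM=11; [5,10) fires=2
i=4 t=9 v=6: → [5,10); WM=11
i=5 t=9 v=4: → [5,10); WM=11
i=6 t=21 v=3: → [20,25); WM=18; [10,15) fires=2
i=7 t=14 v=3: DROP (t<18-2); WM=18
i=8 t=21 v=7: → [20,25); WM=18
i=9 t=21 v=9: → [20,25); WM=18
i=10 t=18 v=1: → [15,20); WM=18
i=11 t=26 v=4: → [25,30); WM=23; [15,20) fires=1
i=12 t=28 v=5: → [25,30); WM=25; [20,25) fires=3
i=13 t=26 v=8: → [25,30); WM=25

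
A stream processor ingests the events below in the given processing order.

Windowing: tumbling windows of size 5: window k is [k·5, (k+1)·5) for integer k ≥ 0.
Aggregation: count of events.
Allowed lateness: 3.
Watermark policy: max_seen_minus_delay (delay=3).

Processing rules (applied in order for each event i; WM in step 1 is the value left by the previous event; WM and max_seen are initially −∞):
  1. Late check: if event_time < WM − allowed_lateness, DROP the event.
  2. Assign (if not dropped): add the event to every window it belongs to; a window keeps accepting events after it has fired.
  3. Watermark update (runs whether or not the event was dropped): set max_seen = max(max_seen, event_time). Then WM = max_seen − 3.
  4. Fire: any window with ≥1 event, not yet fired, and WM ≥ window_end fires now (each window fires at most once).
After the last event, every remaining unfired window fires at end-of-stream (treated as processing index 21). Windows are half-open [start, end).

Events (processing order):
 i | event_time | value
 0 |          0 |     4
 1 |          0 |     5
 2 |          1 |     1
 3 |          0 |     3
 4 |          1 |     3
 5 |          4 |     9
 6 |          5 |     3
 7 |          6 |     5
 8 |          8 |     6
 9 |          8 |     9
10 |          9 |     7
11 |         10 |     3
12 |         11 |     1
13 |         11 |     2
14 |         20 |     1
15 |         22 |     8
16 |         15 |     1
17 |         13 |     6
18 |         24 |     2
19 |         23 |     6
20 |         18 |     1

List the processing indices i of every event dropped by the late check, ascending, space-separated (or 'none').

i=0 t=0 v=4: → [0,5); WM=-3
i=1 t=0 v=5: → [0,5); WM=-3
i=2 t=1 v=1: → [0,5); WM=-2
i=3 t=0 v=3: → [0,5); WM=-2
i=4 t=1 v=3: → [0,5); WM=-2
i=5 t=4 v=9: → [0,5); WM=1
i=6 t=5 v=3: → [5,10); WM=2
i=7 t=6 v=5: → [5,10); WM=3
i=8 t=8 v=6: → [5,10); WM=5; [0,5) fires=6
i=9 t=8 v=9: → [5,10); WM=5
i=10 t=9 v=7: → [5,10); WM=6
i=11 t=10 v=3: → [10,15); WM=7
i=12 t=11 v=1: → [10,15); WM=8
i=13 t=11 v=2: → [10,15); WM=8
i=14 t=20 v=1: → [20,25); WM=17; [5,10) fires=5 [10,15) fires=3
i=15 t=22 v=8: → [20,25); WM=19
i=16 t=15 v=1: DROP (t<19-3); WM=19
i=17 t=13 v=6: DROP (t<19-3); WM=19
i=18 t=24 v=2: → [20,25); WM=21
i=19 t=23 v=6: → [20,25); WM=21
i=20 t=18 v=1: → [15,20); WM=21; [15,20) fires=1

16 17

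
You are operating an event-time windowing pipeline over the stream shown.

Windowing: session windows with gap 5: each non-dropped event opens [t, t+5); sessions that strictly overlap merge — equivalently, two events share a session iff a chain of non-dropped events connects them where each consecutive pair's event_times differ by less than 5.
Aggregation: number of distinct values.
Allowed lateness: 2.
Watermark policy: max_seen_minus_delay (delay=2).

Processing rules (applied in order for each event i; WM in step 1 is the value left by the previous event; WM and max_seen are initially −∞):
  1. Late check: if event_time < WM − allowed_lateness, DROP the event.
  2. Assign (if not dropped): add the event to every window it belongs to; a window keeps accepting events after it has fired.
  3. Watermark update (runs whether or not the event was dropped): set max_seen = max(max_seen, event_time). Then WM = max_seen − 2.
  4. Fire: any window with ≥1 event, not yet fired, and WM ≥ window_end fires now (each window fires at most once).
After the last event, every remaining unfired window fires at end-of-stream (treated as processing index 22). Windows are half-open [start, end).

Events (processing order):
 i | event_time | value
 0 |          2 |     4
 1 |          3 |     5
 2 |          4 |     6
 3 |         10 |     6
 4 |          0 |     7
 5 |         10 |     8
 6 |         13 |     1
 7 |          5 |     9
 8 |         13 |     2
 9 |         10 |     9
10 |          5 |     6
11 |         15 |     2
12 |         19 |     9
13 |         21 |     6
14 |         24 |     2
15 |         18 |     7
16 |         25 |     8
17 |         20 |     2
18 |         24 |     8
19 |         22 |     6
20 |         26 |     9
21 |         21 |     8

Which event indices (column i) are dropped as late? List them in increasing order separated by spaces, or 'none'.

i=0 t=2 v=4: → [2,7); WM=0
i=1 t=3 v=5: → [2,8); WM=1
i=2 t=4 v=6: → [2,9); WM=2
i=3 t=10 v=6: → [10,15); WM=8
i=4 t=0 v=7: DROP (t<8-2); WM=8
i=5 t=10 v=8: → [10,15); WM=8
i=6 t=13 v=1: → [10,18); WM=11
i=7 t=5 v=9: DROP (t<11-2); WM=11
i=8 t=13 v=2: → [10,18); WM=11
i=9 t=10 v=9: → [10,18); WM=11
i=10 t=5 v=6: DROP (t<11-2); WM=11
i=11 t=15 v=2: → [10,20); WM=13
i=12 t=19 v=9: → [10,24); WM=17
i=13 t=21 v=6: → [10,26); WM=19
i=14 t=24 v=2: → [10,29); WM=22
i=15 t=18 v=7: DROP (t<22-2); WM=22
i=16 t=25 v=8: → [10,30); WM=23
i=17 t=20 v=2: DROP (t<23-2); WM=23
i=18 t=24 v=8: → [10,30); WM=23
i=19 t=22 v=6: → [10,30); WM=23
i=20 t=26 v=9: → [10,31); WM=24
i=21 t=21 v=8: DROP (t<24-2); WM=24

4 7 10 15 17 21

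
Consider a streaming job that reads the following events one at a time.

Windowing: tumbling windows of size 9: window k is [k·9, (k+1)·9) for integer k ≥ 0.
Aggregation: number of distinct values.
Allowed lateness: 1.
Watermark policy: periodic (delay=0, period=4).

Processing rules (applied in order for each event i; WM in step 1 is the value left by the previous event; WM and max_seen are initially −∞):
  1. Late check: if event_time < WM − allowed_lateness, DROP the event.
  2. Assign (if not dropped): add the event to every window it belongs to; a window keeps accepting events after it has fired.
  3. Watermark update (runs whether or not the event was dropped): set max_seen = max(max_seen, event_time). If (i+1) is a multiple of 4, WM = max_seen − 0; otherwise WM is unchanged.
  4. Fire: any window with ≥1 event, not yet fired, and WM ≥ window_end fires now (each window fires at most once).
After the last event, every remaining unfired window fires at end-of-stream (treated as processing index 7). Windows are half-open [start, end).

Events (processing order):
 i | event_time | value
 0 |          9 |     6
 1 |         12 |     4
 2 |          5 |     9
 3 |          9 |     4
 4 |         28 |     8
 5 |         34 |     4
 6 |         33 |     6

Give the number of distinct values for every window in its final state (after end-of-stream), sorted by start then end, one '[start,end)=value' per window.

i=0 t=9 v=6: → [9,18); WM=−∞
i=1 t=12 v=4: → [9,18); WM=−∞
i=2 t=5 v=9: → [0,9); WM=−∞
i=3 t=9 v=4: → [9,18); WM=12; [0,9) fires=1
i=4 t=28 v=8: → [27,36); WM=12
i=5 t=34 v=4: → [27,36); WM=12
i=6 t=33 v=6: → [27,36); WM=12

[0,9)=1 [9,18)=2 [27,36)=3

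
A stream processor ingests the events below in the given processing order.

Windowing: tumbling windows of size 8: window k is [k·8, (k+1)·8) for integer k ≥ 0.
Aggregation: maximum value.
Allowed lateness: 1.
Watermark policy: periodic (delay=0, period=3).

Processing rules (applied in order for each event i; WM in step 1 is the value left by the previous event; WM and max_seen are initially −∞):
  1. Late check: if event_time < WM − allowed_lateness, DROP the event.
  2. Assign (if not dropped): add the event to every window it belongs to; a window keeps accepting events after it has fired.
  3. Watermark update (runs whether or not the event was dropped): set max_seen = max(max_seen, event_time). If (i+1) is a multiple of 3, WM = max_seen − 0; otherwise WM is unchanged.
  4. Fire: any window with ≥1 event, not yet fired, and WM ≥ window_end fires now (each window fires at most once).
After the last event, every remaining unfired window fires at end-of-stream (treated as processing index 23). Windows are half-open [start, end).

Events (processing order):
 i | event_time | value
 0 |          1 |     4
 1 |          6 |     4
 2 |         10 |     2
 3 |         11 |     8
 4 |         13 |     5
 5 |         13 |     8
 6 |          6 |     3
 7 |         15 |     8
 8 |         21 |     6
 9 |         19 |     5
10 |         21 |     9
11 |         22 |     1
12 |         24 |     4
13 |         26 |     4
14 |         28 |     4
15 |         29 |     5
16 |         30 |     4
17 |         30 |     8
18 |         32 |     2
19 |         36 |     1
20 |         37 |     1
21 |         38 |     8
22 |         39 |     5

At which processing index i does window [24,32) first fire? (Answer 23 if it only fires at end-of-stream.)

i=0 t=1 v=4: → [0,8); WM=−∞
i=1 t=6 v=4: → [0,8); WM=−∞
i=2 t=10 v=2: → [8,16); WM=10; [0,8) fires=4
i=3 t=11 v=8: → [8,16); WM=10
i=4 t=13 v=5: → [8,16); WM=10
i=5 t=13 v=8: → [8,16); WM=13
i=6 t=6 v=3: DROP (t<13-1); WM=13
i=7 t=15 v=8: → [8,16); WM=13
i=8 t=21 v=6: → [16,24); WM=21; [8,16) fires=8
i=9 t=19 v=5: DROP (t<21-1); WM=21
i=10 t=21 v=9: → [16,24); WM=21
i=11 t=22 v=1: → [16,24); WM=22
i=12 t=24 v=4: → [24,32); WM=22
i=13 t=26 v=4: → [24,32); WM=22
i=14 t=28 v=4: → [24,32); WM=28; [16,24) fires=9
i=15 t=29 v=5: → [24,32); WM=28
i=16 t=30 v=4: → [24,32); WM=28
i=17 t=30 v=8: → [24,32); WM=30
i=18 t=32 v=2: → [32,40); WM=30
i=19 t=36 v=1: → [32,40); WM=30
i=20 t=37 v=1: → [32,40); WM=37; [24,32) fires=8
i=21 t=38 v=8: → [32,40); WM=37
i=22 t=39 v=5: → [32,40); WM=37

20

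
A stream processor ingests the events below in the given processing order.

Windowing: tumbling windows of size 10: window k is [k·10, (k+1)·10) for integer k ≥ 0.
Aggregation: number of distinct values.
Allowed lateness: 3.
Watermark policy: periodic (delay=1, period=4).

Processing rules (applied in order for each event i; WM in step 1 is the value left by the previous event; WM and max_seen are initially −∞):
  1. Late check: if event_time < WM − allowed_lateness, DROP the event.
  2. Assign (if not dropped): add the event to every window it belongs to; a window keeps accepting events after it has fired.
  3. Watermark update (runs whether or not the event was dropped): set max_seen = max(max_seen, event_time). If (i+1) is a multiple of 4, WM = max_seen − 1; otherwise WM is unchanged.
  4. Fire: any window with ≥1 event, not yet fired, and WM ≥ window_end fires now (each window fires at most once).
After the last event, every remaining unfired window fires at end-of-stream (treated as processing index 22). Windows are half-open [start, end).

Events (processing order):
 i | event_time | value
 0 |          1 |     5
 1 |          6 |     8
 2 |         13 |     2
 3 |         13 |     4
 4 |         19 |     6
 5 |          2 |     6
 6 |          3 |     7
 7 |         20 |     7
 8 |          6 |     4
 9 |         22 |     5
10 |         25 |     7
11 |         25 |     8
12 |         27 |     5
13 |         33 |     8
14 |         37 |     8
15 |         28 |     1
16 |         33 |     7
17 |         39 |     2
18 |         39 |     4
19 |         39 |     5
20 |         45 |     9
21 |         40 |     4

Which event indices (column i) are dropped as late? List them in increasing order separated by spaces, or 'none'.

5 6 8

i=0 t=1 v=5: → [0,10); WM=−∞
i=1 t=6 v=8: → [0,10); WM=−∞
i=2 t=13 v=2: → [10,20); WM=−∞
i=3 t=13 v=4: → [10,20); WM=12; [0,10) fires=2
i=4 t=19 v=6: → [10,20); WM=12
i=5 t=2 v=6: DROP (t<12-3); WM=12
i=6 t=3 v=7: DROP (t<12-3); WM=12
i=7 t=20 v=7: → [20,30); WM=19
i=8 t=6 v=4: DROP (t<19-3); WM=19
i=9 t=22 v=5: → [20,30); WM=19
i=10 t=25 v=7: → [20,30); WM=19
i=11 t=25 v=8: → [20,30); WM=24; [10,20) fires=3
i=12 t=27 v=5: → [20,30); WM=24
i=13 t=33 v=8: → [30,40); WM=24
i=14 t=37 v=8: → [30,40); WM=24
i=15 t=28 v=1: → [20,30); WM=36; [20,30) fires=4
i=16 t=33 v=7: → [30,40); WM=36
i=17 t=39 v=2: → [30,40); WM=36
i=18 t=39 v=4: → [30,40); WM=36
i=19 t=39 v=5: → [30,40); WM=38
i=20 t=45 v=9: → [40,50); WM=38
i=21 t=40 v=4: → [40,50); WM=38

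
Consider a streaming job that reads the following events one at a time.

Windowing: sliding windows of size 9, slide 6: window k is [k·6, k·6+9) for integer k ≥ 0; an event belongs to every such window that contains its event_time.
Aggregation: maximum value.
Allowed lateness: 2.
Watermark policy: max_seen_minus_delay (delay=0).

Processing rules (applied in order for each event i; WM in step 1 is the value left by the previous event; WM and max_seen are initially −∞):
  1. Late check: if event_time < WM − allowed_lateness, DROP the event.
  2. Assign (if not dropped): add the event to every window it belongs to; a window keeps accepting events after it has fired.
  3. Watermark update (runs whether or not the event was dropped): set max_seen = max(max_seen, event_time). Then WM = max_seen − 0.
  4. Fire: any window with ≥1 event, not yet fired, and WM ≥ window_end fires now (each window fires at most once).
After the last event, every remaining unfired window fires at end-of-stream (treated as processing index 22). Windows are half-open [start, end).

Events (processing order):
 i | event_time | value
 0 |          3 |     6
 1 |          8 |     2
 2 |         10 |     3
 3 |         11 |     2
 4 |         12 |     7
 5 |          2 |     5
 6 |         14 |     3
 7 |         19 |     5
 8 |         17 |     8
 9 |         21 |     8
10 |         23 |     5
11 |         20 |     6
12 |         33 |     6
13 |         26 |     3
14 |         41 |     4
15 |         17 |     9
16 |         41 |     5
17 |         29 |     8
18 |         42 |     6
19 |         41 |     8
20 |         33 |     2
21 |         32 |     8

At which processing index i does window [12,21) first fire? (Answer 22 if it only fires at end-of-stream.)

9

i=0 t=3 v=6: → [0,9); WM=3
i=1 t=8 v=2: → [6,15),[0,9); WM=8
i=2 t=10 v=3: → [6,15); WM=10; [0,9) fires=6
i=3 t=11 v=2: → [6,15); WM=11
i=4 t=12 v=7: → [12,21),[6,15); WM=12
i=5 t=2 v=5: DROP (t<12-2); WM=12
i=6 t=14 v=3: → [12,21),[6,15); WM=14
i=7 t=19 v=5: → [18,27),[12,21); WM=19; [6,15) fires=7
i=8 t=17 v=8: → [12,21); WM=19
i=9 t=21 v=8: → [18,27); WM=21; [12,21) fires=8
i=10 t=23 v=5: → [18,27); WM=23
i=11 t=20 v=6: DROP (t<23-2); WM=23
i=12 t=33 v=6: → [30,39); WM=33; [18,27) fires=8
i=13 t=26 v=3: DROP (t<33-2); WM=33
i=14 t=41 v=4: → [36,45); WM=41; [30,39) fires=6
i=15 t=17 v=9: DROP (t<41-2); WM=41
i=16 t=41 v=5: → [36,45); WM=41
i=17 t=29 v=8: DROP (t<41-2); WM=41
i=18 t=42 v=6: → [42,51),[36,45); WM=42
i=19 t=41 v=8: → [36,45); WM=42
i=20 t=33 v=2: DROP (t<42-2); WM=42
i=21 t=32 v=8: DROP (t<42-2); WM=42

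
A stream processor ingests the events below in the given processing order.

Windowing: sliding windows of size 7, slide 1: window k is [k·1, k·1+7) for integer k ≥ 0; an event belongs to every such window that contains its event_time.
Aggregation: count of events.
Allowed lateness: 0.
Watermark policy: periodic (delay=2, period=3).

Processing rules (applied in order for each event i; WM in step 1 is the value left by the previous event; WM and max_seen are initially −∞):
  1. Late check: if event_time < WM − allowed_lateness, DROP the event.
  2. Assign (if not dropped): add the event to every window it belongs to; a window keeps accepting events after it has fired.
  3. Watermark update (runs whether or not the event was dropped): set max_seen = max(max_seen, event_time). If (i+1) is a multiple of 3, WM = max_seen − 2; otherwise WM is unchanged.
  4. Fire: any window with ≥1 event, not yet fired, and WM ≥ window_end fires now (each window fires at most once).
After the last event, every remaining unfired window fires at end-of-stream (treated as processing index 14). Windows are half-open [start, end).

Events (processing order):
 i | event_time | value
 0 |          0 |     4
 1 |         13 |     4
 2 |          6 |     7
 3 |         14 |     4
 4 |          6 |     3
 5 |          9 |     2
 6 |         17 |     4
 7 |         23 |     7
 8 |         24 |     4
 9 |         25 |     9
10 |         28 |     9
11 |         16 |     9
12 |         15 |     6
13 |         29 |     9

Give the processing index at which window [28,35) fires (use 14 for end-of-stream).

i=0 t=0 v=4: → [0,7); WM=−∞
i=1 t=13 v=4: → [13,20),[12,19),[11,18),[10,17),[9,16),[8,15),[7,14); WM=−∞
i=2 t=6 v=7: → [6,13),[5,12),[4,11),[3,10),[2,9),[1,8),[0,7); WM=11; [0,7) fires=2 [1,8) fires=1 [2,9) fires=1 [3,10) fires=1 [4,11) fires=1
i=3 t=14 v=4: → [14,21),[13,20),[12,19),[11,18),[10,17),[9,16),[8,15); WM=11
i=4 t=6 v=3: DROP (t<11-0); WM=11
i=5 t=9 v=2: DROP (t<11-0); WM=12; [5,12) fires=1
i=6 t=17 v=4: → [17,24),[16,23),[15,22),[14,21),[13,20),[12,19),[11,18); WM=12
i=7 t=23 v=7: → [23,30),[22,29),[21,28),[20,27),[19,26),[18,25),[17,24); WM=12
i=8 t=24 v=4: → [24,31),[23,30),[22,29),[21,28),[20,27),[19,26),[18,25); WM=22; [6,13) fires=1 [7,14) fires=1 [8,15) fires=2 [9,16) fires=2 [10,17) fires=2 [11,18) fires=3 [12,19) fires=3 [13,20) fires=3 [14,21) fires=2 [15,22) fires=1
i=9 t=25 v=9: → [25,32),[24,31),[23,30),[22,29),[21,28),[20,27),[19,26); WM=22
i=10 t=28 v=9: → [28,35),[27,34),[26,33),[25,32),[24,31),[23,30),[22,29); WM=22
i=11 t=16 v=9: DROP (t<22-0); WM=26; [16,23) fires=1 [17,24) fires=2 [18,25) fires=2 [19,26) fires=3
i=12 t=15 v=6: DROP (t<26-0); WM=26
i=13 t=29 v=9: → [29,36),[28,35),[27,34),[26,33),[25,32),[24,31),[23,30); WM=26

14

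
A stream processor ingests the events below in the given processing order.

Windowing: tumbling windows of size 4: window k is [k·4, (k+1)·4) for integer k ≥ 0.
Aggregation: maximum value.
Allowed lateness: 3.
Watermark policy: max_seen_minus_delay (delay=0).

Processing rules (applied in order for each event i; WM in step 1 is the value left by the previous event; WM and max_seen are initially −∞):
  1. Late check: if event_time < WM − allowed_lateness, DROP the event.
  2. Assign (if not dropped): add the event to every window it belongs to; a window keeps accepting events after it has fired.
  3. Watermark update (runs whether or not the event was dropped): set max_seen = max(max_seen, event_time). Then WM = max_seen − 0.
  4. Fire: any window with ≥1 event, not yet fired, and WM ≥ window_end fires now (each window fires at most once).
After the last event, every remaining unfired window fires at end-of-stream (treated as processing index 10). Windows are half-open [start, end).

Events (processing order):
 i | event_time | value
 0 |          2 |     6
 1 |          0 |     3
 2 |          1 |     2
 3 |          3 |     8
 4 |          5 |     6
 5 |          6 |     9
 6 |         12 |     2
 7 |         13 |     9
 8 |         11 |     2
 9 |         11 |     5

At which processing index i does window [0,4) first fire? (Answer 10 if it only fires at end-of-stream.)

4

i=0 t=2 v=6: → [0,4); WM=2
i=1 t=0 v=3: → [0,4); WM=2
i=2 t=1 v=2: → [0,4); WM=2
i=3 t=3 v=8: → [0,4); WM=3
i=4 t=5 v=6: → [4,8); WM=5; [0,4) fires=8
i=5 t=6 v=9: → [4,8); WM=6
i=6 t=12 v=2: → [12,16); WM=12; [4,8) fires=9
i=7 t=13 v=9: → [12,16); WM=13
i=8 t=11 v=2: → [8,12); WM=13; [8,12) fires=2
i=9 t=11 v=5: → [8,12); WM=13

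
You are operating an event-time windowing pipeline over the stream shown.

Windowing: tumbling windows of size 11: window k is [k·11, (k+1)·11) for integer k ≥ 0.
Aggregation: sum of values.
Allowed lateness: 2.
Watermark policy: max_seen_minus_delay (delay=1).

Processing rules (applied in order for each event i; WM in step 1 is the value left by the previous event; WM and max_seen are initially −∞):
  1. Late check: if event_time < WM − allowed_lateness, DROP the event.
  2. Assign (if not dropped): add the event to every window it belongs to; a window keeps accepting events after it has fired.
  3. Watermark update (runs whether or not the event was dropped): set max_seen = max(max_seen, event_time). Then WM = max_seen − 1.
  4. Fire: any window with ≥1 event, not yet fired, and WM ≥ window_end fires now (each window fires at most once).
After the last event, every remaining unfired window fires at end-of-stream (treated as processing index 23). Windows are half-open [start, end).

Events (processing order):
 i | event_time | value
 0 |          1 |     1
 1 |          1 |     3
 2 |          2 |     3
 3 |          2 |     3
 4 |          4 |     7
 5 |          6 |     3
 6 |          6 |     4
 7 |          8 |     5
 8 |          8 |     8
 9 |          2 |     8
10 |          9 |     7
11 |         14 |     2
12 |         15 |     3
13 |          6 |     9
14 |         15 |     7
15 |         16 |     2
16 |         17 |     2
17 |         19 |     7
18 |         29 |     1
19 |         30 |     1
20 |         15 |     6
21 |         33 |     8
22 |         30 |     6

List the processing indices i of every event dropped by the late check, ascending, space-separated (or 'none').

i=0 t=1 v=1: → [0,11); WM=0
i=1 t=1 v=3: → [0,11); WM=0
i=2 t=2 v=3: → [0,11); WM=1
i=3 t=2 v=3: → [0,11); WM=1
i=4 t=4 v=7: → [0,11); WM=3
i=5 t=6 v=3: → [0,11); WM=5
i=6 t=6 v=4: → [0,11); WM=5
i=7 t=8 v=5: → [0,11); WM=7
i=8 t=8 v=8: → [0,11); WM=7
i=9 t=2 v=8: DROP (t<7-2); WM=7
i=10 t=9 v=7: → [0,11); WM=8
i=11 t=14 v=2: → [11,22); WM=13; [0,11) fires=44
i=12 t=15 v=3: → [11,22); WM=14
i=13 t=6 v=9: DROP (t<14-2); WM=14
i=14 t=15 v=7: → [11,22); WM=14
i=15 t=16 v=2: → [11,22); WM=15
i=16 t=17 v=2: → [11,22); WM=16
i=17 t=19 v=7: → [11,22); WM=18
i=18 t=29 v=1: → [22,33); WM=28; [11,22) fires=23
i=19 t=30 v=1: → [22,33); WM=29
i=20 t=15 v=6: DROP (t<29-2); WM=29
i=21 t=33 v=8: → [33,44); WM=32
i=22 t=30 v=6: → [22,33); WM=32

9 13 20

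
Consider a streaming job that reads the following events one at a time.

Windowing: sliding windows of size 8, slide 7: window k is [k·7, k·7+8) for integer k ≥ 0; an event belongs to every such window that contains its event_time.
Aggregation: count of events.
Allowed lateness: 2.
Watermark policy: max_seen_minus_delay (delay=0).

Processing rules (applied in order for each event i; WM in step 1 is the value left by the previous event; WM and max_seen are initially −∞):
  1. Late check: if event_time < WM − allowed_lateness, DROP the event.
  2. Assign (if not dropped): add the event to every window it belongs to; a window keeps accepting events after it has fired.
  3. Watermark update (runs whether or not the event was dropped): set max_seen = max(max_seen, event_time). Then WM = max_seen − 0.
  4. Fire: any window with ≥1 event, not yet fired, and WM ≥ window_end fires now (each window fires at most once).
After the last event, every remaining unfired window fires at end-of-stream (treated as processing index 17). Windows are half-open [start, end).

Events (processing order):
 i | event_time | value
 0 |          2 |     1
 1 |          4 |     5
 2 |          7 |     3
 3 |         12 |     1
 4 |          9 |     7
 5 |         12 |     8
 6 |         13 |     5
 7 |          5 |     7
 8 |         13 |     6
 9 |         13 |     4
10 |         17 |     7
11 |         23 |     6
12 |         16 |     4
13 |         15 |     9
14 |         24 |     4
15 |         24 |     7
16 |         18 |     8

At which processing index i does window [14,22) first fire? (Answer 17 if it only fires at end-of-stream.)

i=0 t=2 v=1: → [0,8); WM=2
i=1 t=4 v=5: → [0,8); WM=4
i=2 t=7 v=3: → [7,15),[0,8); WM=7
i=3 t=12 v=1: → [7,15); WM=12; [0,8) fires=3
i=4 t=9 v=7: DROP (t<12-2); WM=12
i=5 t=12 v=8: → [7,15); WM=12
i=6 t=13 v=5: → [7,15); WM=13
i=7 t=5 v=7: DROP (t<13-2); WM=13
i=8 t=13 v=6: → [7,15); WM=13
i=9 t=13 v=4: → [7,15); WM=13
i=10 t=17 v=7: → [14,22); WM=17; [7,15) fires=6
i=11 t=23 v=6: → [21,29); WM=23; [14,22) fires=1
i=12 t=16 v=4: DROP (t<23-2); WM=23
i=13 t=15 v=9: DROP (t<23-2); WM=23
i=14 t=24 v=4: → [21,29); WM=24
i=15 t=24 v=7: → [21,29); WM=24
i=16 t=18 v=8: DROP (t<24-2); WM=24

11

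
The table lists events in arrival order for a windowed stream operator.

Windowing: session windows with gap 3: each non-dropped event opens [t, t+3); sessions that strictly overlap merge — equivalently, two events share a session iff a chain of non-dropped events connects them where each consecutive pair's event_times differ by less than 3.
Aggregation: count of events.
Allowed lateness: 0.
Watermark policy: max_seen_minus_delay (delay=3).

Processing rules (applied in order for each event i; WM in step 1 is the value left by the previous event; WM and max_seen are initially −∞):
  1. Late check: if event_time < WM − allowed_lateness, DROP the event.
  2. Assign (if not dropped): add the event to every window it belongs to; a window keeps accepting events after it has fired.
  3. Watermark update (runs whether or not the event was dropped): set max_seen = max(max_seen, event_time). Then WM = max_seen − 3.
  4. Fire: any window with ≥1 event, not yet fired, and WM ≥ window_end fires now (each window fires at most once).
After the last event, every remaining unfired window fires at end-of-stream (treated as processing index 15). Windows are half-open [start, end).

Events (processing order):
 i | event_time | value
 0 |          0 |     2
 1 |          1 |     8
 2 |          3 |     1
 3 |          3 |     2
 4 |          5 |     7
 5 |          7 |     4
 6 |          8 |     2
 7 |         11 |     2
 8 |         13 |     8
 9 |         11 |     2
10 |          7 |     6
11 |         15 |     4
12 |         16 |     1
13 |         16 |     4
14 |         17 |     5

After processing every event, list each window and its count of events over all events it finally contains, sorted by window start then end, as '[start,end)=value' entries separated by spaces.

[0,11)=7 [11,20)=7

i=0 t=0 v=2: → [0,3); WM=-3
i=1 t=1 v=8: → [0,4); WM=-2
i=2 t=3 v=1: → [0,6); WM=0
i=3 t=3 v=2: → [0,6); WM=0
i=4 t=5 v=7: → [0,8); WM=2
i=5 t=7 v=4: → [0,10); WM=4
i=6 t=8 v=2: → [0,11); WM=5
i=7 t=11 v=2: → [11,14); WM=8
i=8 t=13 v=8: → [11,16); WM=10
i=9 t=11 v=2: → [11,16); WM=10
i=10 t=7 v=6: DROP (t<10-0); WM=10
i=11 t=15 v=4: → [11,18); WM=12
i=12 t=16 v=1: → [11,19); WM=13
i=13 t=16 v=4: → [11,19); WM=13
i=14 t=17 v=5: → [11,20); WM=14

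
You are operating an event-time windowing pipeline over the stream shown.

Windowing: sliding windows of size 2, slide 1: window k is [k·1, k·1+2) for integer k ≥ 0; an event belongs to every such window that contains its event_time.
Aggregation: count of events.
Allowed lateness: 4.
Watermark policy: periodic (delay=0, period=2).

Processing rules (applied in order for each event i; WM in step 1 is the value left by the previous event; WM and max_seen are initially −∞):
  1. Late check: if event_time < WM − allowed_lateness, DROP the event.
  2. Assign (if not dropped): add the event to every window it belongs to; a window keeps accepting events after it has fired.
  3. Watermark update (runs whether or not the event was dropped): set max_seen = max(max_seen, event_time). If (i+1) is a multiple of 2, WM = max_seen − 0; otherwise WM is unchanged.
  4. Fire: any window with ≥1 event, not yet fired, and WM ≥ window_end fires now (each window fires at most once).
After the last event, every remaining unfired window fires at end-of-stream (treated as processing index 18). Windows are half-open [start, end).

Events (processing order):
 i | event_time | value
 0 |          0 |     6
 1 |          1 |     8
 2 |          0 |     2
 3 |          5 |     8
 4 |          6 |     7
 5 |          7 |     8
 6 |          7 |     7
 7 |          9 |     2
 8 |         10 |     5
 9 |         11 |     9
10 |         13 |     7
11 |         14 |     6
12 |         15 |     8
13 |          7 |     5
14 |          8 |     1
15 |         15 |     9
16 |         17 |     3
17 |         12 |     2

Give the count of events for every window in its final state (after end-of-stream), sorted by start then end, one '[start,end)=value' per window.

[0,2)=3 [1,3)=1 [4,6)=1 [5,7)=2 [6,8)=3 [7,9)=2 [8,10)=1 [9,11)=2 [10,12)=2 [11,13)=2 [12,14)=2 [13,15)=2 [14,16)=3 [15,17)=2 [16,18)=1 [17,19)=1

i=0 t=0 v=6: → [0,2); WM=−∞
i=1 t=1 v=8: → [1,3),[0,2); WM=1
i=2 t=0 v=2: → [0,2); WM=1
i=3 t=5 v=8: → [5,7),[4,6); WM=5; [0,2) fires=3 [1,3) fires=1
i=4 t=6 v=7: → [6,8),[5,7); WM=5
i=5 t=7 v=8: → [7,9),[6,8); WM=7; [4,6) fires=1 [5,7) fires=2
i=6 t=7 v=7: → [7,9),[6,8); WM=7
i=7 t=9 v=2: → [9,11),[8,10); WM=9; [6,8) fires=3 [7,9) fires=2
i=8 t=10 v=5: → [10,12),[9,11); WM=9
i=9 t=11 v=9: → [11,13),[10,12); WM=11; [8,10) fires=1 [9,11) fires=2
i=10 t=13 v=7: → [13,15),[12,14); WM=11
i=11 t=14 v=6: → [14,16),[13,15); WM=14; [10,12) fires=2 [11,13) fires=1 [12,14) fires=1
i=12 t=15 v=8: → [15,17),[14,16); WM=14
i=13 t=7 v=5: DROP (t<14-4); WM=15; [13,15) fires=2
i=14 t=8 v=1: DROP (t<15-4); WM=15
i=15 t=15 v=9: → [15,17),[14,16); WM=15
i=16 t=17 v=3: → [17,19),[16,18); WM=15
i=17 t=12 v=2: → [12,14),[11,13); WM=17; [14,16) fires=3 [15,17) fires=2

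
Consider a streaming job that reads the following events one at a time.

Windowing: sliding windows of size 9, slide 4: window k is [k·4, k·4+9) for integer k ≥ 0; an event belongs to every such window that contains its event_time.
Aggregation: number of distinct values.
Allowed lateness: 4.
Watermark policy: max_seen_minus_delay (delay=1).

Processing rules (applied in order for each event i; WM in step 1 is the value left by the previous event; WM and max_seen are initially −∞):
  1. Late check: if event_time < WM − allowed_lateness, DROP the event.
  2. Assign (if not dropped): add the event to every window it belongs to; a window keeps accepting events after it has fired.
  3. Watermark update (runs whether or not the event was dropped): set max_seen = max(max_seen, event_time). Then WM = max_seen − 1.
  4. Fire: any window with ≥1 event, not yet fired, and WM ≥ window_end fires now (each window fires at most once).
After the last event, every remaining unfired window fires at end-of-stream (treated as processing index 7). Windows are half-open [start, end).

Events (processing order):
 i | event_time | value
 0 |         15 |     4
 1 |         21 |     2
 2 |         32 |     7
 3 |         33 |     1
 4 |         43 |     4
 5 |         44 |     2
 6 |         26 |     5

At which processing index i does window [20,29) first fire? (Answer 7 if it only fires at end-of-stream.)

i=0 t=15 v=4: → [12,21),[8,17); WM=14
i=1 t=21 v=2: → [20,29),[16,25); WM=20; [8,17) fires=1
i=2 t=32 v=7: → [32,41),[28,37),[24,33); WM=31; [12,21) fires=1 [16,25) fires=1 [20,29) fires=1
i=3 t=33 v=1: → [32,41),[28,37); WM=32
i=4 t=43 v=4: → [40,49),[36,45); WM=42; [24,33) fires=1 [28,37) fires=2 [32,41) fires=2
i=5 t=44 v=2: → [44,53),[40,49),[36,45); WM=43
i=6 t=26 v=5: DROP (t<43-4); WM=43

2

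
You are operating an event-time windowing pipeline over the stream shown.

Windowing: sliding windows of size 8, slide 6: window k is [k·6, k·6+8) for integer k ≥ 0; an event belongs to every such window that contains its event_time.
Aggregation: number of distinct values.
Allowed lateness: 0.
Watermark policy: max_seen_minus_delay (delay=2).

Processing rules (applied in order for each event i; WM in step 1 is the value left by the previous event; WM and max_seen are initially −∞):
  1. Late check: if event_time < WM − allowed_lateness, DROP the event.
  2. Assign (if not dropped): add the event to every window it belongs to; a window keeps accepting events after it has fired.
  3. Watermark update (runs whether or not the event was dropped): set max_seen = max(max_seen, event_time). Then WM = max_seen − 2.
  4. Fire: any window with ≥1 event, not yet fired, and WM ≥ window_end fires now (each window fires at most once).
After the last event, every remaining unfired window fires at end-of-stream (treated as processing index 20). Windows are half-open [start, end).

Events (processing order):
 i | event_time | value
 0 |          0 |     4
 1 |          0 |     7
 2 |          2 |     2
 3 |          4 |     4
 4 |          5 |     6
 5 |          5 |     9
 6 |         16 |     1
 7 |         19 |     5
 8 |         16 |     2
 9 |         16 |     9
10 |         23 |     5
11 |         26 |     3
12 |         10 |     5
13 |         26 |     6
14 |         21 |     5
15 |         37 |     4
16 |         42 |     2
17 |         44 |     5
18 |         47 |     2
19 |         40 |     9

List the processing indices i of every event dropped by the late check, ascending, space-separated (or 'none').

i=0 t=0 v=4: → [0,8); WM=-2
i=1 t=0 v=7: → [0,8); WM=-2
i=2 t=2 v=2: → [0,8); WM=0
i=3 t=4 v=4: → [0,8); WM=2
i=4 t=5 v=6: → [0,8); WM=3
i=5 t=5 v=9: → [0,8); WM=3
i=6 t=16 v=1: → [12,20); WM=14; [0,8) fires=5
i=7 t=19 v=5: → [18,26),[12,20); WM=17
i=8 t=16 v=2: DROP (t<17-0); WM=17
i=9 t=16 v=9: DROP (t<17-0); WM=17
i=10 t=23 v=5: → [18,26); WM=21; [12,20) fires=2
i=11 t=26 v=3: → [24,32); WM=24
i=12 t=10 v=5: DROP (t<24-0); WM=24
i=13 t=26 v=6: → [24,32); WM=24
i=14 t=21 v=5: DROP (t<24-0); WM=24
i=15 t=37 v=4: → [36,44),[30,38); WM=35; [18,26) fires=1 [24,32) fires=2
i=16 t=42 v=2: → [42,50),[36,44); WM=40; [30,38) fires=1
i=17 t=44 v=5: → [42,50); WM=42
i=18 t=47 v=2: → [42,50); WM=45; [36,44) fires=2
i=19 t=40 v=9: DROP (t<45-0); WM=45

8 9 12 14 19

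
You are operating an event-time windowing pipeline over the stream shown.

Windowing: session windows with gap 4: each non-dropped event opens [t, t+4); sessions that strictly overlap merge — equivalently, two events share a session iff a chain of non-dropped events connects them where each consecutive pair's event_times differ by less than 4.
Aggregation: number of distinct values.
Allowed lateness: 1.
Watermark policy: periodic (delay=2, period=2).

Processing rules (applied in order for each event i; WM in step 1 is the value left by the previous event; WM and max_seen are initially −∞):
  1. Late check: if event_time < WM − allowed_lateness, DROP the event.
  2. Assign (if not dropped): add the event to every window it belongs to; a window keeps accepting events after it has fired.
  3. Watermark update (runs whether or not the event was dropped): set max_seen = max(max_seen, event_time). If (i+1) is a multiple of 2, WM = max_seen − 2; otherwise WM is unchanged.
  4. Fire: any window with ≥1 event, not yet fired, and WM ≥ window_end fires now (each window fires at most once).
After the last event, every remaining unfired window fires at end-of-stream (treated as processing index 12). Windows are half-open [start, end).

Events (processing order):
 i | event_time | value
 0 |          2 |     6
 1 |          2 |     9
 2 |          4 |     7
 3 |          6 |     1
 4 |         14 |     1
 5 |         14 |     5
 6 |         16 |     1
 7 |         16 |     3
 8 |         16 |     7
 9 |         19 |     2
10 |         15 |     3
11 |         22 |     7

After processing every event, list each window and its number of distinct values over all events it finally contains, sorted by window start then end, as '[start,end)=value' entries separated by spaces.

i=0 t=2 v=6: → [2,6); WM=−∞
i=1 t=2 v=9: → [2,6); WM=0
i=2 t=4 v=7: → [2,8); WM=0
i=3 t=6 v=1: → [2,10); WM=4
i=4 t=14 v=1: → [14,18); WM=4
i=5 t=14 v=5: → [14,18); WM=12
i=6 t=16 v=1: → [14,20); WM=12
i=7 t=16 v=3: → [14,20); WM=14
i=8 t=16 v=7: → [14,20); WM=14
i=9 t=19 v=2: → [14,23); WM=17
i=10 t=15 v=3: DROP (t<17-1); WM=17
i=11 t=22 v=7: → [14,26); WM=20

[2,10)=4 [14,26)=5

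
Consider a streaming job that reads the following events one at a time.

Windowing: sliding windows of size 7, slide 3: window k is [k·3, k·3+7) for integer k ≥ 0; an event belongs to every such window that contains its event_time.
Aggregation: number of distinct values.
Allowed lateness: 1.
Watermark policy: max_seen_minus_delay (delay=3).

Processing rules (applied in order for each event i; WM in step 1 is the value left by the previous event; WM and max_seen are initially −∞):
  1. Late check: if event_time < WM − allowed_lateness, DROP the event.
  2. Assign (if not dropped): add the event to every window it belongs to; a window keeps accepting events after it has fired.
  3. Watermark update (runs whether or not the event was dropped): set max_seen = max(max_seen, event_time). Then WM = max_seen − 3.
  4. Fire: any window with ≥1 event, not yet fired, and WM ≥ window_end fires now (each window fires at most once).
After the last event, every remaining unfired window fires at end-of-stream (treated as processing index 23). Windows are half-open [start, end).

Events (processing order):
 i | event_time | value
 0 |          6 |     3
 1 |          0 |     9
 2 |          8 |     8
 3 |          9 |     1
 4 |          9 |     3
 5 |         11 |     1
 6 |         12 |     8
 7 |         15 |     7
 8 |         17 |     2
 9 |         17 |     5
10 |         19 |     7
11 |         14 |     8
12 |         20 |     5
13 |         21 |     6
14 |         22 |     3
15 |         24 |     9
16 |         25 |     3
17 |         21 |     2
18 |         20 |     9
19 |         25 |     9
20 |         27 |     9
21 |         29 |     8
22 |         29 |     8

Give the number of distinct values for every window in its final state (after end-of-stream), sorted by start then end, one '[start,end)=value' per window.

[0,7)=1 [3,10)=3 [6,13)=3 [9,16)=4 [12,19)=4 [15,22)=4 [18,25)=6 [21,28)=4 [24,31)=3 [27,34)=2

i=0 t=6 v=3: → [6,13),[3,10),[0,7); WM=3
i=1 t=0 v=9: DROP (t<3-1); WM=3
i=2 t=8 v=8: → [6,13),[3,10); WM=5
i=3 t=9 v=1: → [9,16),[6,13),[3,10); WM=6
i=4 t=9 v=3: → [9,16),[6,13),[3,10); WM=6
i=5 t=11 v=1: → [9,16),[6,13); WM=8; [0,7) fires=1
i=6 t=12 v=8: → [12,19),[9,16),[6,13); WM=9
i=7 t=15 v=7: → [15,22),[12,19),[9,16); WM=12; [3,10) fires=3
i=8 t=17 v=2: → [15,22),[12,19); WM=14; [6,13) fires=3
i=9 t=17 v=5: → [15,22),[12,19); WM=14
i=10 t=19 v=7: → [18,25),[15,22); WM=16; [9,16) fires=4
i=11 t=14 v=8: DROP (t<16-1); WM=16
i=12 t=20 v=5: → [18,25),[15,22); WM=17
i=13 t=21 v=6: → [21,28),[18,25),[15,22); WM=18
i=14 t=22 v=3: → [21,28),[18,25); WM=19; [12,19) fires=4
i=15 t=24 v=9: → [24,31),[21,28),[18,25); WM=21
i=16 t=25 v=3: → [24,31),[21,28); WM=22; [15,22) fires=4
i=17 t=21 v=2: → [21,28),[18,25),[15,22); WM=22
i=18 t=20 v=9: DROP (t<22-1); WM=22
i=19 t=25 v=9: → [24,31),[21,28); WM=22
i=20 t=27 v=9: → [27,34),[24,31),[21,28); WM=24
i=21 t=29 v=8: → [27,34),[24,31); WM=26; [18,25) fires=6
i=22 t=29 v=8: → [27,34),[24,31); WM=26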